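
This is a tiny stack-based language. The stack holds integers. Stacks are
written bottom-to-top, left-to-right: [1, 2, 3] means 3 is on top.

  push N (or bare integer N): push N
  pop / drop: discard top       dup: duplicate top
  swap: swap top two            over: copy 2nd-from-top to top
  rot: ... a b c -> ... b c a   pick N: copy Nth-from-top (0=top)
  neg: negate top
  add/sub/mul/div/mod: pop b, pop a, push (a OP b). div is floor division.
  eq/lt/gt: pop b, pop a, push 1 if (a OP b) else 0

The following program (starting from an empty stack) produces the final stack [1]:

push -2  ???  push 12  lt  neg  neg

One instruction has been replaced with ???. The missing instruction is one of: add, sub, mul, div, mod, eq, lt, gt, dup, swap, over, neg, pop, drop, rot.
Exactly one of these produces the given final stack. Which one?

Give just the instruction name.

Answer: neg

Derivation:
Stack before ???: [-2]
Stack after ???:  [2]
The instruction that transforms [-2] -> [2] is: neg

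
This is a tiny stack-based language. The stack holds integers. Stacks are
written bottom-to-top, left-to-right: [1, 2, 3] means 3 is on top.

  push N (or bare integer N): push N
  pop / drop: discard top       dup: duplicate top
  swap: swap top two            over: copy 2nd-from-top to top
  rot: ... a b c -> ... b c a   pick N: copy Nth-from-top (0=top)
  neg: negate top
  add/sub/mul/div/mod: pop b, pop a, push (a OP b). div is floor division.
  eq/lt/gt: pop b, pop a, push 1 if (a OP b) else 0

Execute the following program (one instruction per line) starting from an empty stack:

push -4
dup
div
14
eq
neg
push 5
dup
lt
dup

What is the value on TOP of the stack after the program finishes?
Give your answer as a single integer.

After 'push -4': [-4]
After 'dup': [-4, -4]
After 'div': [1]
After 'push 14': [1, 14]
After 'eq': [0]
After 'neg': [0]
After 'push 5': [0, 5]
After 'dup': [0, 5, 5]
After 'lt': [0, 0]
After 'dup': [0, 0, 0]

Answer: 0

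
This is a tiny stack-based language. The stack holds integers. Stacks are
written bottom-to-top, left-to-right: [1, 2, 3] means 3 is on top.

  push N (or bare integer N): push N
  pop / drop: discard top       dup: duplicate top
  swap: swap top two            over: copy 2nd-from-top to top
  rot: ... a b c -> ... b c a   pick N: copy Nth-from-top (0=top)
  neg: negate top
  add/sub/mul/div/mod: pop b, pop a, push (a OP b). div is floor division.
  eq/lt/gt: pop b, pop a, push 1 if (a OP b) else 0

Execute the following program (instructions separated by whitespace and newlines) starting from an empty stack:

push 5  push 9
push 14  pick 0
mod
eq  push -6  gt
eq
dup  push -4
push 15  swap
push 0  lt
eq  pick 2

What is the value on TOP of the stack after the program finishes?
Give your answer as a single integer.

Answer: 0

Derivation:
After 'push 5': [5]
After 'push 9': [5, 9]
After 'push 14': [5, 9, 14]
After 'pick 0': [5, 9, 14, 14]
After 'mod': [5, 9, 0]
After 'eq': [5, 0]
After 'push -6': [5, 0, -6]
After 'gt': [5, 1]
After 'eq': [0]
After 'dup': [0, 0]
After 'push -4': [0, 0, -4]
After 'push 15': [0, 0, -4, 15]
After 'swap': [0, 0, 15, -4]
After 'push 0': [0, 0, 15, -4, 0]
After 'lt': [0, 0, 15, 1]
After 'eq': [0, 0, 0]
After 'pick 2': [0, 0, 0, 0]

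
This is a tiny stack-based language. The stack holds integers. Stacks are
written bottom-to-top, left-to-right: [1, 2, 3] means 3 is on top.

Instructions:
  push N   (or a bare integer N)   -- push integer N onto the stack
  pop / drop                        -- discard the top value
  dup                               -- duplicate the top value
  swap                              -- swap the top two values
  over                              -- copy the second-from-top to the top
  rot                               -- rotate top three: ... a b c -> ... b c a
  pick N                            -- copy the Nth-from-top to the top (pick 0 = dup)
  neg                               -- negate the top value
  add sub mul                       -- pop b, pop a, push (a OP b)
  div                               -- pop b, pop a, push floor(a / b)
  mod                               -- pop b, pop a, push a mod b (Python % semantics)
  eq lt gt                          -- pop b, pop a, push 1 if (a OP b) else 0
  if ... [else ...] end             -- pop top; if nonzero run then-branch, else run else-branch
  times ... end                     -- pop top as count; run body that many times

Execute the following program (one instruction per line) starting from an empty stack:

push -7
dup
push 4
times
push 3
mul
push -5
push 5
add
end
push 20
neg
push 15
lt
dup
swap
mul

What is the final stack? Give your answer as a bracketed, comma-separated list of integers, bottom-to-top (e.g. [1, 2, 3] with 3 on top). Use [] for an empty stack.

Answer: [-7, -21, 0, 0, 0, 0, 1]

Derivation:
After 'push -7': [-7]
After 'dup': [-7, -7]
After 'push 4': [-7, -7, 4]
After 'times': [-7, -7]
After 'push 3': [-7, -7, 3]
After 'mul': [-7, -21]
After 'push -5': [-7, -21, -5]
After 'push 5': [-7, -21, -5, 5]
After 'add': [-7, -21, 0]
After 'push 3': [-7, -21, 0, 3]
After 'mul': [-7, -21, 0]
After 'push -5': [-7, -21, 0, -5]
  ...
After 'push 3': [-7, -21, 0, 0, 0, 3]
After 'mul': [-7, -21, 0, 0, 0]
After 'push -5': [-7, -21, 0, 0, 0, -5]
After 'push 5': [-7, -21, 0, 0, 0, -5, 5]
After 'add': [-7, -21, 0, 0, 0, 0]
After 'push 20': [-7, -21, 0, 0, 0, 0, 20]
After 'neg': [-7, -21, 0, 0, 0, 0, -20]
After 'push 15': [-7, -21, 0, 0, 0, 0, -20, 15]
After 'lt': [-7, -21, 0, 0, 0, 0, 1]
After 'dup': [-7, -21, 0, 0, 0, 0, 1, 1]
After 'swap': [-7, -21, 0, 0, 0, 0, 1, 1]
After 'mul': [-7, -21, 0, 0, 0, 0, 1]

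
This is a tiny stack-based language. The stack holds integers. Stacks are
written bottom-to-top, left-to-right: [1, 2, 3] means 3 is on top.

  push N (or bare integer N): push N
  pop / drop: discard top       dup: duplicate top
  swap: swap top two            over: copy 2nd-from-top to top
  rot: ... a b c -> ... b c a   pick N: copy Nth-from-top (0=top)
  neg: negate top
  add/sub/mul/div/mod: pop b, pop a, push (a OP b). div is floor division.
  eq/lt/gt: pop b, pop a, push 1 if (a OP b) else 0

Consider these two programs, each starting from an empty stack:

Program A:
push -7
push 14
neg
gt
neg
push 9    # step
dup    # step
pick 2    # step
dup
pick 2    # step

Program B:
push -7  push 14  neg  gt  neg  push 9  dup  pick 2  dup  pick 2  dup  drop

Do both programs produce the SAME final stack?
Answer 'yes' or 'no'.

Answer: yes

Derivation:
Program A trace:
  After 'push -7': [-7]
  After 'push 14': [-7, 14]
  After 'neg': [-7, -14]
  After 'gt': [1]
  After 'neg': [-1]
  After 'push 9': [-1, 9]
  After 'dup': [-1, 9, 9]
  After 'pick 2': [-1, 9, 9, -1]
  After 'dup': [-1, 9, 9, -1, -1]
  After 'pick 2': [-1, 9, 9, -1, -1, 9]
Program A final stack: [-1, 9, 9, -1, -1, 9]

Program B trace:
  After 'push -7': [-7]
  After 'push 14': [-7, 14]
  After 'neg': [-7, -14]
  After 'gt': [1]
  After 'neg': [-1]
  After 'push 9': [-1, 9]
  After 'dup': [-1, 9, 9]
  After 'pick 2': [-1, 9, 9, -1]
  After 'dup': [-1, 9, 9, -1, -1]
  After 'pick 2': [-1, 9, 9, -1, -1, 9]
  After 'dup': [-1, 9, 9, -1, -1, 9, 9]
  After 'drop': [-1, 9, 9, -1, -1, 9]
Program B final stack: [-1, 9, 9, -1, -1, 9]
Same: yes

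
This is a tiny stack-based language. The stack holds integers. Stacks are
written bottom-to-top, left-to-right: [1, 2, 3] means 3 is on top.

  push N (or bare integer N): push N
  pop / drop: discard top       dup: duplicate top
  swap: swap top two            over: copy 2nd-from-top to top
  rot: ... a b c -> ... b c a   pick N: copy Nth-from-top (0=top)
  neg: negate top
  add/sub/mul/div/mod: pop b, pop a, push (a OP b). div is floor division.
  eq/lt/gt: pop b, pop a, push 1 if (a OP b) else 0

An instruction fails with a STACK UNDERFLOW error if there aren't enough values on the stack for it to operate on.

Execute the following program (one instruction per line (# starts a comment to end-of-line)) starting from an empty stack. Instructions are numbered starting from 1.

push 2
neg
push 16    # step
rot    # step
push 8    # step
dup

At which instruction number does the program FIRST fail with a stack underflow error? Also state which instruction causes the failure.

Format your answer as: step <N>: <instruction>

Answer: step 4: rot

Derivation:
Step 1 ('push 2'): stack = [2], depth = 1
Step 2 ('neg'): stack = [-2], depth = 1
Step 3 ('push 16'): stack = [-2, 16], depth = 2
Step 4 ('rot'): needs 3 value(s) but depth is 2 — STACK UNDERFLOW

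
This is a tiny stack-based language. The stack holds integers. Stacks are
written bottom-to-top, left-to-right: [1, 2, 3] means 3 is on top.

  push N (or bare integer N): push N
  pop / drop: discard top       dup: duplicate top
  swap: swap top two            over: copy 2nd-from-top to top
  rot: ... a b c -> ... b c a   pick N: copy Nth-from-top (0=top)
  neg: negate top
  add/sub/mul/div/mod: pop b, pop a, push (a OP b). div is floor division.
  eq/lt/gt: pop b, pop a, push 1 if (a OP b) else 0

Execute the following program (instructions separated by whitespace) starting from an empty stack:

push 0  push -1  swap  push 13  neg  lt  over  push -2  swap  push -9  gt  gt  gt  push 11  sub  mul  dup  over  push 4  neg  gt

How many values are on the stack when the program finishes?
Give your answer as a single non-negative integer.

Answer: 3

Derivation:
After 'push 0': stack = [0] (depth 1)
After 'push -1': stack = [0, -1] (depth 2)
After 'swap': stack = [-1, 0] (depth 2)
After 'push 13': stack = [-1, 0, 13] (depth 3)
After 'neg': stack = [-1, 0, -13] (depth 3)
After 'lt': stack = [-1, 0] (depth 2)
After 'over': stack = [-1, 0, -1] (depth 3)
After 'push -2': stack = [-1, 0, -1, -2] (depth 4)
After 'swap': stack = [-1, 0, -2, -1] (depth 4)
After 'push -9': stack = [-1, 0, -2, -1, -9] (depth 5)
  ...
After 'gt': stack = [-1, 0, 0] (depth 3)
After 'gt': stack = [-1, 0] (depth 2)
After 'push 11': stack = [-1, 0, 11] (depth 3)
After 'sub': stack = [-1, -11] (depth 2)
After 'mul': stack = [11] (depth 1)
After 'dup': stack = [11, 11] (depth 2)
After 'over': stack = [11, 11, 11] (depth 3)
After 'push 4': stack = [11, 11, 11, 4] (depth 4)
After 'neg': stack = [11, 11, 11, -4] (depth 4)
After 'gt': stack = [11, 11, 1] (depth 3)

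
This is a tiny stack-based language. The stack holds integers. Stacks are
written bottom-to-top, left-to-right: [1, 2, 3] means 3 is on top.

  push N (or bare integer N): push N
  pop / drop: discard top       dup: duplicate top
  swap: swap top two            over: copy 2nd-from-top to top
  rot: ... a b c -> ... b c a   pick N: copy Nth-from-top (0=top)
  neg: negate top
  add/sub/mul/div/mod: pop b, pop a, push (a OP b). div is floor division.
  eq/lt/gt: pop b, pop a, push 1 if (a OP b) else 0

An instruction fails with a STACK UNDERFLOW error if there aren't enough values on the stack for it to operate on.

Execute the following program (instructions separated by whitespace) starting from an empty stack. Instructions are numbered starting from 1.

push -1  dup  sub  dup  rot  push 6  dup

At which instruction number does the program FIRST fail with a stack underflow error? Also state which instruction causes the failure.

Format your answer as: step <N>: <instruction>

Answer: step 5: rot

Derivation:
Step 1 ('push -1'): stack = [-1], depth = 1
Step 2 ('dup'): stack = [-1, -1], depth = 2
Step 3 ('sub'): stack = [0], depth = 1
Step 4 ('dup'): stack = [0, 0], depth = 2
Step 5 ('rot'): needs 3 value(s) but depth is 2 — STACK UNDERFLOW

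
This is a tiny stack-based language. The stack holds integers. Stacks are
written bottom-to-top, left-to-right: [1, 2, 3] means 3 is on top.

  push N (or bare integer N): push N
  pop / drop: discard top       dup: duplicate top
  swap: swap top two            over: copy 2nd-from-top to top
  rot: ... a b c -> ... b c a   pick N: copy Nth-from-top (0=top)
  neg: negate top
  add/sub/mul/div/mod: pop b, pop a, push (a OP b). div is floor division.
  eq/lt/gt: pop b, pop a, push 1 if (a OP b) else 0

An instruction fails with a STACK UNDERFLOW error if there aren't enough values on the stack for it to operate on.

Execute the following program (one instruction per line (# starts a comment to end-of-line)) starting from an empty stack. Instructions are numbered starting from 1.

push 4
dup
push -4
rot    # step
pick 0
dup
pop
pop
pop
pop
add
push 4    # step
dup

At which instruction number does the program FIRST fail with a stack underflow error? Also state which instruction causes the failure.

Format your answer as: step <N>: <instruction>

Answer: step 11: add

Derivation:
Step 1 ('push 4'): stack = [4], depth = 1
Step 2 ('dup'): stack = [4, 4], depth = 2
Step 3 ('push -4'): stack = [4, 4, -4], depth = 3
Step 4 ('rot'): stack = [4, -4, 4], depth = 3
Step 5 ('pick 0'): stack = [4, -4, 4, 4], depth = 4
Step 6 ('dup'): stack = [4, -4, 4, 4, 4], depth = 5
Step 7 ('pop'): stack = [4, -4, 4, 4], depth = 4
Step 8 ('pop'): stack = [4, -4, 4], depth = 3
Step 9 ('pop'): stack = [4, -4], depth = 2
Step 10 ('pop'): stack = [4], depth = 1
Step 11 ('add'): needs 2 value(s) but depth is 1 — STACK UNDERFLOW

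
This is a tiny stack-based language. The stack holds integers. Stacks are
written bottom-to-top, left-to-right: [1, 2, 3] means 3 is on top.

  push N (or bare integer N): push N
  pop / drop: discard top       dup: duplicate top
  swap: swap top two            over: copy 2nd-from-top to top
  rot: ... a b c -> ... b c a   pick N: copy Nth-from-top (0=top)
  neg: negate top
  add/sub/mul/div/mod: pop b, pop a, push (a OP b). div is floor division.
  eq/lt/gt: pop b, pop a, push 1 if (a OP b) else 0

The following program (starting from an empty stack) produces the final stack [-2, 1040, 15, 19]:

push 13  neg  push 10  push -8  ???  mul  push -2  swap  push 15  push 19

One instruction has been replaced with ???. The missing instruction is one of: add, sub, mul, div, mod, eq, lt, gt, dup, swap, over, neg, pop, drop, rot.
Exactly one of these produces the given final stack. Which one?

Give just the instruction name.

Stack before ???: [-13, 10, -8]
Stack after ???:  [-13, -80]
The instruction that transforms [-13, 10, -8] -> [-13, -80] is: mul

Answer: mul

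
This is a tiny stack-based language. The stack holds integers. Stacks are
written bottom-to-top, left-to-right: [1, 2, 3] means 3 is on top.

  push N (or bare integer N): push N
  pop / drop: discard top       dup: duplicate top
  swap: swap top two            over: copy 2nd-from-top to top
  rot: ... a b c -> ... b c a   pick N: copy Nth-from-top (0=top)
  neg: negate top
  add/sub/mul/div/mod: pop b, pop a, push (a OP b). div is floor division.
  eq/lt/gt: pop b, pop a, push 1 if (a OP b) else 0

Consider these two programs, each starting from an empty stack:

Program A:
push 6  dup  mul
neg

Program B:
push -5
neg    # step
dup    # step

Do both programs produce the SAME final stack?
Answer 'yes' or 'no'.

Answer: no

Derivation:
Program A trace:
  After 'push 6': [6]
  After 'dup': [6, 6]
  After 'mul': [36]
  After 'neg': [-36]
Program A final stack: [-36]

Program B trace:
  After 'push -5': [-5]
  After 'neg': [5]
  After 'dup': [5, 5]
Program B final stack: [5, 5]
Same: no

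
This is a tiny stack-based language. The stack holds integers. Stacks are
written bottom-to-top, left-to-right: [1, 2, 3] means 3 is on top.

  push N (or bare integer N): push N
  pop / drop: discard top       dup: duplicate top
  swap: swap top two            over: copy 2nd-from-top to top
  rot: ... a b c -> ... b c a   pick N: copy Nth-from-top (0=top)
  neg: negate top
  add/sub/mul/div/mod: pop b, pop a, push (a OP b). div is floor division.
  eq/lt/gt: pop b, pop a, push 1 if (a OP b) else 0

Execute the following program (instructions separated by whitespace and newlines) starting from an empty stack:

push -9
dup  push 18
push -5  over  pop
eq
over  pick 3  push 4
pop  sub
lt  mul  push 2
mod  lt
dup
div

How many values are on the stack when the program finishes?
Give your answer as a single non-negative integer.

After 'push -9': stack = [-9] (depth 1)
After 'dup': stack = [-9, -9] (depth 2)
After 'push 18': stack = [-9, -9, 18] (depth 3)
After 'push -5': stack = [-9, -9, 18, -5] (depth 4)
After 'over': stack = [-9, -9, 18, -5, 18] (depth 5)
After 'pop': stack = [-9, -9, 18, -5] (depth 4)
After 'eq': stack = [-9, -9, 0] (depth 3)
After 'over': stack = [-9, -9, 0, -9] (depth 4)
After 'pick 3': stack = [-9, -9, 0, -9, -9] (depth 5)
After 'push 4': stack = [-9, -9, 0, -9, -9, 4] (depth 6)
After 'pop': stack = [-9, -9, 0, -9, -9] (depth 5)
After 'sub': stack = [-9, -9, 0, 0] (depth 4)
After 'lt': stack = [-9, -9, 0] (depth 3)
After 'mul': stack = [-9, 0] (depth 2)
After 'push 2': stack = [-9, 0, 2] (depth 3)
After 'mod': stack = [-9, 0] (depth 2)
After 'lt': stack = [1] (depth 1)
After 'dup': stack = [1, 1] (depth 2)
After 'div': stack = [1] (depth 1)

Answer: 1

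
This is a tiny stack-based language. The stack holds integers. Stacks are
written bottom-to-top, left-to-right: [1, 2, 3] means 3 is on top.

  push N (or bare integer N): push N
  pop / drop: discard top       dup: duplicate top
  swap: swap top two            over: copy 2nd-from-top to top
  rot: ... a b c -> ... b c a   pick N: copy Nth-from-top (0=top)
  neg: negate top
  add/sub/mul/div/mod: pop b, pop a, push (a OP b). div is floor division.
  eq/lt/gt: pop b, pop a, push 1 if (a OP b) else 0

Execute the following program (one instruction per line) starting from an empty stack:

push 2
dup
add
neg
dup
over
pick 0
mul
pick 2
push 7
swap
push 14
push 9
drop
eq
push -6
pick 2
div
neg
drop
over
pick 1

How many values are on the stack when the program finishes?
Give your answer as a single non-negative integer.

Answer: 7

Derivation:
After 'push 2': stack = [2] (depth 1)
After 'dup': stack = [2, 2] (depth 2)
After 'add': stack = [4] (depth 1)
After 'neg': stack = [-4] (depth 1)
After 'dup': stack = [-4, -4] (depth 2)
After 'over': stack = [-4, -4, -4] (depth 3)
After 'pick 0': stack = [-4, -4, -4, -4] (depth 4)
After 'mul': stack = [-4, -4, 16] (depth 3)
After 'pick 2': stack = [-4, -4, 16, -4] (depth 4)
After 'push 7': stack = [-4, -4, 16, -4, 7] (depth 5)
  ...
After 'push 9': stack = [-4, -4, 16, 7, -4, 14, 9] (depth 7)
After 'drop': stack = [-4, -4, 16, 7, -4, 14] (depth 6)
After 'eq': stack = [-4, -4, 16, 7, 0] (depth 5)
After 'push -6': stack = [-4, -4, 16, 7, 0, -6] (depth 6)
After 'pick 2': stack = [-4, -4, 16, 7, 0, -6, 7] (depth 7)
After 'div': stack = [-4, -4, 16, 7, 0, -1] (depth 6)
After 'neg': stack = [-4, -4, 16, 7, 0, 1] (depth 6)
After 'drop': stack = [-4, -4, 16, 7, 0] (depth 5)
After 'over': stack = [-4, -4, 16, 7, 0, 7] (depth 6)
After 'pick 1': stack = [-4, -4, 16, 7, 0, 7, 0] (depth 7)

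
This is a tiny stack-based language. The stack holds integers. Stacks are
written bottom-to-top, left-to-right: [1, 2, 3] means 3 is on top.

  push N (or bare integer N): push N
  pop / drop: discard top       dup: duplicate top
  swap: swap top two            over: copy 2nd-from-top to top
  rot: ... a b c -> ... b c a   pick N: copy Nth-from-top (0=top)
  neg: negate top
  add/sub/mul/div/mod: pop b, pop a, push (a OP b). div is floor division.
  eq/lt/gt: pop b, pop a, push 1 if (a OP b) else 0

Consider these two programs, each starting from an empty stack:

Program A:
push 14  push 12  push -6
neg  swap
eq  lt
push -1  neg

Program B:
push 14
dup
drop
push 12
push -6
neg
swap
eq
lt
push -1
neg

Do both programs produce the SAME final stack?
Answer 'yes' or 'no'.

Answer: yes

Derivation:
Program A trace:
  After 'push 14': [14]
  After 'push 12': [14, 12]
  After 'push -6': [14, 12, -6]
  After 'neg': [14, 12, 6]
  After 'swap': [14, 6, 12]
  After 'eq': [14, 0]
  After 'lt': [0]
  After 'push -1': [0, -1]
  After 'neg': [0, 1]
Program A final stack: [0, 1]

Program B trace:
  After 'push 14': [14]
  After 'dup': [14, 14]
  After 'drop': [14]
  After 'push 12': [14, 12]
  After 'push -6': [14, 12, -6]
  After 'neg': [14, 12, 6]
  After 'swap': [14, 6, 12]
  After 'eq': [14, 0]
  After 'lt': [0]
  After 'push -1': [0, -1]
  After 'neg': [0, 1]
Program B final stack: [0, 1]
Same: yes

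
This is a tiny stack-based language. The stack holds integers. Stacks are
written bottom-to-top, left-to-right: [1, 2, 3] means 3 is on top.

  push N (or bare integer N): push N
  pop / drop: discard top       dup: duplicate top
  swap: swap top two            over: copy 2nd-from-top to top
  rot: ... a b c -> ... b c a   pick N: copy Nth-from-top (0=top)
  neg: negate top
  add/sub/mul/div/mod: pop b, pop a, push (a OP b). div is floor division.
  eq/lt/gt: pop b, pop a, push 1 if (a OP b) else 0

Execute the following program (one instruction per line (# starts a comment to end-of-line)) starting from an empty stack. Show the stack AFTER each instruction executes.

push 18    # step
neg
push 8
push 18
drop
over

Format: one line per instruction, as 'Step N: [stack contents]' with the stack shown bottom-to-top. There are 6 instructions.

Step 1: [18]
Step 2: [-18]
Step 3: [-18, 8]
Step 4: [-18, 8, 18]
Step 5: [-18, 8]
Step 6: [-18, 8, -18]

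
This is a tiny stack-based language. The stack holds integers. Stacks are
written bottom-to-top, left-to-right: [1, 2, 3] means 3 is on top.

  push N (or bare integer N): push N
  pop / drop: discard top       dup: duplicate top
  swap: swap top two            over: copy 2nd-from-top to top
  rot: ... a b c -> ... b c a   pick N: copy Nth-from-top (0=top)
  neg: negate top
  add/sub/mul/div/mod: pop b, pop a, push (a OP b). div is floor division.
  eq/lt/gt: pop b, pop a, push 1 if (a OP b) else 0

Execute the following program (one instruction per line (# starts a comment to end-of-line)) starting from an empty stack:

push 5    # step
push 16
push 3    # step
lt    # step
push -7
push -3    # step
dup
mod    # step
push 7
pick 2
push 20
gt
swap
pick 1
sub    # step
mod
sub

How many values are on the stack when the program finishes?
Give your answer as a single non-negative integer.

After 'push 5': stack = [5] (depth 1)
After 'push 16': stack = [5, 16] (depth 2)
After 'push 3': stack = [5, 16, 3] (depth 3)
After 'lt': stack = [5, 0] (depth 2)
After 'push -7': stack = [5, 0, -7] (depth 3)
After 'push -3': stack = [5, 0, -7, -3] (depth 4)
After 'dup': stack = [5, 0, -7, -3, -3] (depth 5)
After 'mod': stack = [5, 0, -7, 0] (depth 4)
After 'push 7': stack = [5, 0, -7, 0, 7] (depth 5)
After 'pick 2': stack = [5, 0, -7, 0, 7, -7] (depth 6)
After 'push 20': stack = [5, 0, -7, 0, 7, -7, 20] (depth 7)
After 'gt': stack = [5, 0, -7, 0, 7, 0] (depth 6)
After 'swap': stack = [5, 0, -7, 0, 0, 7] (depth 6)
After 'pick 1': stack = [5, 0, -7, 0, 0, 7, 0] (depth 7)
After 'sub': stack = [5, 0, -7, 0, 0, 7] (depth 6)
After 'mod': stack = [5, 0, -7, 0, 0] (depth 5)
After 'sub': stack = [5, 0, -7, 0] (depth 4)

Answer: 4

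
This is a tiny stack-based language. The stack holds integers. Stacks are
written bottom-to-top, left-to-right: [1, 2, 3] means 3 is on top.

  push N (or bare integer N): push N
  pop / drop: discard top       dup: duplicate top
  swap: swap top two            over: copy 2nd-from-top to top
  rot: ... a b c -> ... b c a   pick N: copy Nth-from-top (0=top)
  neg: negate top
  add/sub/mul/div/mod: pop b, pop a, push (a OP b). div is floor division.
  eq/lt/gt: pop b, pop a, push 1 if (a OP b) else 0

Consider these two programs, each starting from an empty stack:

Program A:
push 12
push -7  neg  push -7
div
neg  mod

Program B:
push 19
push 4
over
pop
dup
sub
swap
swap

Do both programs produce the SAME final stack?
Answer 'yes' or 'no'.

Program A trace:
  After 'push 12': [12]
  After 'push -7': [12, -7]
  After 'neg': [12, 7]
  After 'push -7': [12, 7, -7]
  After 'div': [12, -1]
  After 'neg': [12, 1]
  After 'mod': [0]
Program A final stack: [0]

Program B trace:
  After 'push 19': [19]
  After 'push 4': [19, 4]
  After 'over': [19, 4, 19]
  After 'pop': [19, 4]
  After 'dup': [19, 4, 4]
  After 'sub': [19, 0]
  After 'swap': [0, 19]
  After 'swap': [19, 0]
Program B final stack: [19, 0]
Same: no

Answer: no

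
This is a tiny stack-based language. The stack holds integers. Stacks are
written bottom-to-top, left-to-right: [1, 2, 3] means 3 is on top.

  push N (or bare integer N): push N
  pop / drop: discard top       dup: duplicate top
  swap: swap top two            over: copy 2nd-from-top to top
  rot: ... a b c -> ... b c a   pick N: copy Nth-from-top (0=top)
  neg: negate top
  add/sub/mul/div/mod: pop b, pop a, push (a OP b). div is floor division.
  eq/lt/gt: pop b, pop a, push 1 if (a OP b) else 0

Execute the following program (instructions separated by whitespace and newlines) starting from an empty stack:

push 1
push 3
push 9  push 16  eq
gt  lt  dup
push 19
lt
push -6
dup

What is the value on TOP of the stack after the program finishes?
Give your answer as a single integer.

Answer: -6

Derivation:
After 'push 1': [1]
After 'push 3': [1, 3]
After 'push 9': [1, 3, 9]
After 'push 16': [1, 3, 9, 16]
After 'eq': [1, 3, 0]
After 'gt': [1, 1]
After 'lt': [0]
After 'dup': [0, 0]
After 'push 19': [0, 0, 19]
After 'lt': [0, 1]
After 'push -6': [0, 1, -6]
After 'dup': [0, 1, -6, -6]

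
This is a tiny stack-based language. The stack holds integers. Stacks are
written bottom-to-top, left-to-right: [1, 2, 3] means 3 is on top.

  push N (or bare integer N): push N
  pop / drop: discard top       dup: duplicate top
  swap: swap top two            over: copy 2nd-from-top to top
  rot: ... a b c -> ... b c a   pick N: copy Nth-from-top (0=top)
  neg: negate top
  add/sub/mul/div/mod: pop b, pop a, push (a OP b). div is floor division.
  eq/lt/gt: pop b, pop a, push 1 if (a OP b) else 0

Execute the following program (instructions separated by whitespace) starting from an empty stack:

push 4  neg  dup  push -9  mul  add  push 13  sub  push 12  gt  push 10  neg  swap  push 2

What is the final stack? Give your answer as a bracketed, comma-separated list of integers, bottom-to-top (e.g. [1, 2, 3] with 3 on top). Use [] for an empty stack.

After 'push 4': [4]
After 'neg': [-4]
After 'dup': [-4, -4]
After 'push -9': [-4, -4, -9]
After 'mul': [-4, 36]
After 'add': [32]
After 'push 13': [32, 13]
After 'sub': [19]
After 'push 12': [19, 12]
After 'gt': [1]
After 'push 10': [1, 10]
After 'neg': [1, -10]
After 'swap': [-10, 1]
After 'push 2': [-10, 1, 2]

Answer: [-10, 1, 2]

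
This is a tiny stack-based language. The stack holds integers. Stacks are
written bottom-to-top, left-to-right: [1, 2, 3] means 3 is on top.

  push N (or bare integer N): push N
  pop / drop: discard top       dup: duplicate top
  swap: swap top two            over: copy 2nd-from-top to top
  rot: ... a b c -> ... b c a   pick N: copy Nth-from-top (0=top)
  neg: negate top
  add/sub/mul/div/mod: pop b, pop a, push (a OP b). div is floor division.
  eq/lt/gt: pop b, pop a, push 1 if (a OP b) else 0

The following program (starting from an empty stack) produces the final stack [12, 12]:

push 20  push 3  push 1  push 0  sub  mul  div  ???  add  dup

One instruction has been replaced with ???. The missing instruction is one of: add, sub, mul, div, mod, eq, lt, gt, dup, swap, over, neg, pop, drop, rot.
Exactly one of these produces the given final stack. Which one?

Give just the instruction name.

Stack before ???: [6]
Stack after ???:  [6, 6]
The instruction that transforms [6] -> [6, 6] is: dup

Answer: dup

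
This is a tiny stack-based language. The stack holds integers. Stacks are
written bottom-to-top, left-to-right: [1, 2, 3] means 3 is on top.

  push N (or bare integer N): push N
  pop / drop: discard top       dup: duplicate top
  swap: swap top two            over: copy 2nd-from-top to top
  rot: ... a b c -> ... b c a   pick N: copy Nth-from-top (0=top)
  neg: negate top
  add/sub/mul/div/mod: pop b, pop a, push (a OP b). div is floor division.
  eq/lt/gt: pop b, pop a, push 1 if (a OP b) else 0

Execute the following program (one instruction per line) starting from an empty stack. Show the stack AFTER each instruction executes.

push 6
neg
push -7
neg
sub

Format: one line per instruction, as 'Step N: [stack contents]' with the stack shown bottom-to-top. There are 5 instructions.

Step 1: [6]
Step 2: [-6]
Step 3: [-6, -7]
Step 4: [-6, 7]
Step 5: [-13]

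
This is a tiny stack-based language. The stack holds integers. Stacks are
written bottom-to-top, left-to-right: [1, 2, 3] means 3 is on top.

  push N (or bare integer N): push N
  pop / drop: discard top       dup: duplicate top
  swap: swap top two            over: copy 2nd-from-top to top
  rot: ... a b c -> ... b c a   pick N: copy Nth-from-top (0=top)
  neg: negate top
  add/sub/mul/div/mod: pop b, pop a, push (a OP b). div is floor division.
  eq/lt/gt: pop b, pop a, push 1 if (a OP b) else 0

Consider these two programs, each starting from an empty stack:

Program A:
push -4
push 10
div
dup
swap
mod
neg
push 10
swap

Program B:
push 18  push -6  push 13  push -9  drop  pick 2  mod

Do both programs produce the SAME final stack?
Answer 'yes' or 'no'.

Answer: no

Derivation:
Program A trace:
  After 'push -4': [-4]
  After 'push 10': [-4, 10]
  After 'div': [-1]
  After 'dup': [-1, -1]
  After 'swap': [-1, -1]
  After 'mod': [0]
  After 'neg': [0]
  After 'push 10': [0, 10]
  After 'swap': [10, 0]
Program A final stack: [10, 0]

Program B trace:
  After 'push 18': [18]
  After 'push -6': [18, -6]
  After 'push 13': [18, -6, 13]
  After 'push -9': [18, -6, 13, -9]
  After 'drop': [18, -6, 13]
  After 'pick 2': [18, -6, 13, 18]
  After 'mod': [18, -6, 13]
Program B final stack: [18, -6, 13]
Same: no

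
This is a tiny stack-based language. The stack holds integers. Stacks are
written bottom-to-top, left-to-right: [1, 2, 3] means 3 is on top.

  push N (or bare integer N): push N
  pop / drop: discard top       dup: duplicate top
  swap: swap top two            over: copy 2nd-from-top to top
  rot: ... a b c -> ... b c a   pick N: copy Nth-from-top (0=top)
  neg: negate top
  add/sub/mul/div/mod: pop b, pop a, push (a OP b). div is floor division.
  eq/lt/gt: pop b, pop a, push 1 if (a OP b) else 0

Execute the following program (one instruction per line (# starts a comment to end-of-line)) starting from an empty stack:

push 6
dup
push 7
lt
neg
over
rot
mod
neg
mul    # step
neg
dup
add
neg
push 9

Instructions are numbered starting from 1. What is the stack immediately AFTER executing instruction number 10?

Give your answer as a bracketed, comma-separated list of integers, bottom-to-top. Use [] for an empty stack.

Step 1 ('push 6'): [6]
Step 2 ('dup'): [6, 6]
Step 3 ('push 7'): [6, 6, 7]
Step 4 ('lt'): [6, 1]
Step 5 ('neg'): [6, -1]
Step 6 ('over'): [6, -1, 6]
Step 7 ('rot'): [-1, 6, 6]
Step 8 ('mod'): [-1, 0]
Step 9 ('neg'): [-1, 0]
Step 10 ('mul'): [0]

Answer: [0]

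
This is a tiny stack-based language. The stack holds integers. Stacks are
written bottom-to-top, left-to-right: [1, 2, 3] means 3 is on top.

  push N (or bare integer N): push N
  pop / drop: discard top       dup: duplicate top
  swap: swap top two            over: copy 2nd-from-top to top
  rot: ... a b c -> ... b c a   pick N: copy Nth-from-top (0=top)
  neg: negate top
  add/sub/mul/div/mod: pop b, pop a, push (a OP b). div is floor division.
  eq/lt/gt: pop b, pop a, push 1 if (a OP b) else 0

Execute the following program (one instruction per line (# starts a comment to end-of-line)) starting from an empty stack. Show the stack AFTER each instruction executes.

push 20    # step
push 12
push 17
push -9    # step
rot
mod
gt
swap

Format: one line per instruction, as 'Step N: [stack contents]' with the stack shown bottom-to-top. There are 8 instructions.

Step 1: [20]
Step 2: [20, 12]
Step 3: [20, 12, 17]
Step 4: [20, 12, 17, -9]
Step 5: [20, 17, -9, 12]
Step 6: [20, 17, 3]
Step 7: [20, 1]
Step 8: [1, 20]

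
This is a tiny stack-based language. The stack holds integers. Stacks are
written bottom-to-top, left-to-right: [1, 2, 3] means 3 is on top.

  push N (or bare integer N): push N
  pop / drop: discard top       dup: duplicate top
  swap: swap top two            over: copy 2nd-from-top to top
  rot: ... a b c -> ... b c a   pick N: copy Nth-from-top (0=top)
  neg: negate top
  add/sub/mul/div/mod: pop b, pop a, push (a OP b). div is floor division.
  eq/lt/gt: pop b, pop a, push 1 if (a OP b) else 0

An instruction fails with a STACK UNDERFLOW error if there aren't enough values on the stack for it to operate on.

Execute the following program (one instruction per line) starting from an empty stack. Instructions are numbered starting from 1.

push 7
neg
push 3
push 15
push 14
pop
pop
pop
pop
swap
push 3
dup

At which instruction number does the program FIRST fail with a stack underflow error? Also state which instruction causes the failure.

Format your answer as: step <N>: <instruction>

Step 1 ('push 7'): stack = [7], depth = 1
Step 2 ('neg'): stack = [-7], depth = 1
Step 3 ('push 3'): stack = [-7, 3], depth = 2
Step 4 ('push 15'): stack = [-7, 3, 15], depth = 3
Step 5 ('push 14'): stack = [-7, 3, 15, 14], depth = 4
Step 6 ('pop'): stack = [-7, 3, 15], depth = 3
Step 7 ('pop'): stack = [-7, 3], depth = 2
Step 8 ('pop'): stack = [-7], depth = 1
Step 9 ('pop'): stack = [], depth = 0
Step 10 ('swap'): needs 2 value(s) but depth is 0 — STACK UNDERFLOW

Answer: step 10: swap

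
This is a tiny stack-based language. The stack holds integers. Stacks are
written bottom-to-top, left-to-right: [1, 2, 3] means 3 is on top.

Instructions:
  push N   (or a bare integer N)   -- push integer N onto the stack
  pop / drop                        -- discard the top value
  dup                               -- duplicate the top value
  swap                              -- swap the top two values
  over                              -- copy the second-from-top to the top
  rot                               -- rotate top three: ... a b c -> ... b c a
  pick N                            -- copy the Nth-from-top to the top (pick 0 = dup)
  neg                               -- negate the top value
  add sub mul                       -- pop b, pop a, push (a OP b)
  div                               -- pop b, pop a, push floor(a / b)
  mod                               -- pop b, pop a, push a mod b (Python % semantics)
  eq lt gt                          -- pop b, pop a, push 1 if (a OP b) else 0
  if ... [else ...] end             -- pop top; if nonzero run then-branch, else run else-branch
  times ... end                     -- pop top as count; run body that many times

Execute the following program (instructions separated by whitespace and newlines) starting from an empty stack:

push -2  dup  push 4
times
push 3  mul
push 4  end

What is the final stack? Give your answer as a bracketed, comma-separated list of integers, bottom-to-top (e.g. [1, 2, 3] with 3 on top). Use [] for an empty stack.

After 'push -2': [-2]
After 'dup': [-2, -2]
After 'push 4': [-2, -2, 4]
After 'times': [-2, -2]
After 'push 3': [-2, -2, 3]
After 'mul': [-2, -6]
After 'push 4': [-2, -6, 4]
After 'push 3': [-2, -6, 4, 3]
After 'mul': [-2, -6, 12]
After 'push 4': [-2, -6, 12, 4]
After 'push 3': [-2, -6, 12, 4, 3]
After 'mul': [-2, -6, 12, 12]
After 'push 4': [-2, -6, 12, 12, 4]
After 'push 3': [-2, -6, 12, 12, 4, 3]
After 'mul': [-2, -6, 12, 12, 12]
After 'push 4': [-2, -6, 12, 12, 12, 4]

Answer: [-2, -6, 12, 12, 12, 4]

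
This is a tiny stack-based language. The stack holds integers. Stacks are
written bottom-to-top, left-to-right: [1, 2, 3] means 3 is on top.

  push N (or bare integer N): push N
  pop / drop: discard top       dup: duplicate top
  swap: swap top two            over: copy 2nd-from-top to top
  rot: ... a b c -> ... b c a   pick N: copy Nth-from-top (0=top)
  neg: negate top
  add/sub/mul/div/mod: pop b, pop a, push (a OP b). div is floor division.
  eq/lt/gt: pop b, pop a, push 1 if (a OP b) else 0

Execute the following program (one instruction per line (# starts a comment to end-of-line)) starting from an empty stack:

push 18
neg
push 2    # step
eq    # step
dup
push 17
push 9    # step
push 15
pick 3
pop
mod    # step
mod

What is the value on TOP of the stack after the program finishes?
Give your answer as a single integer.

After 'push 18': [18]
After 'neg': [-18]
After 'push 2': [-18, 2]
After 'eq': [0]
After 'dup': [0, 0]
After 'push 17': [0, 0, 17]
After 'push 9': [0, 0, 17, 9]
After 'push 15': [0, 0, 17, 9, 15]
After 'pick 3': [0, 0, 17, 9, 15, 0]
After 'pop': [0, 0, 17, 9, 15]
After 'mod': [0, 0, 17, 9]
After 'mod': [0, 0, 8]

Answer: 8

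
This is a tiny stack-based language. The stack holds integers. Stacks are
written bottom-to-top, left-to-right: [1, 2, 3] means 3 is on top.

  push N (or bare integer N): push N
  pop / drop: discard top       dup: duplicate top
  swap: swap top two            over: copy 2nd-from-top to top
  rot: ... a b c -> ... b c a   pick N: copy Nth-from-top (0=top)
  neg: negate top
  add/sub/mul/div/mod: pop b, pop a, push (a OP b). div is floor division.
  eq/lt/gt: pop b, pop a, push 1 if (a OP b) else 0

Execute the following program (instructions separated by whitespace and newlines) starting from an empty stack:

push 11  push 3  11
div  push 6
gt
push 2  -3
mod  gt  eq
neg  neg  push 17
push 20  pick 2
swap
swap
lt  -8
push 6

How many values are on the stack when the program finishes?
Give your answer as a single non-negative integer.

Answer: 5

Derivation:
After 'push 11': stack = [11] (depth 1)
After 'push 3': stack = [11, 3] (depth 2)
After 'push 11': stack = [11, 3, 11] (depth 3)
After 'div': stack = [11, 0] (depth 2)
After 'push 6': stack = [11, 0, 6] (depth 3)
After 'gt': stack = [11, 0] (depth 2)
After 'push 2': stack = [11, 0, 2] (depth 3)
After 'push -3': stack = [11, 0, 2, -3] (depth 4)
After 'mod': stack = [11, 0, -1] (depth 3)
After 'gt': stack = [11, 1] (depth 2)
  ...
After 'neg': stack = [0] (depth 1)
After 'neg': stack = [0] (depth 1)
After 'push 17': stack = [0, 17] (depth 2)
After 'push 20': stack = [0, 17, 20] (depth 3)
After 'pick 2': stack = [0, 17, 20, 0] (depth 4)
After 'swap': stack = [0, 17, 0, 20] (depth 4)
After 'swap': stack = [0, 17, 20, 0] (depth 4)
After 'lt': stack = [0, 17, 0] (depth 3)
After 'push -8': stack = [0, 17, 0, -8] (depth 4)
After 'push 6': stack = [0, 17, 0, -8, 6] (depth 5)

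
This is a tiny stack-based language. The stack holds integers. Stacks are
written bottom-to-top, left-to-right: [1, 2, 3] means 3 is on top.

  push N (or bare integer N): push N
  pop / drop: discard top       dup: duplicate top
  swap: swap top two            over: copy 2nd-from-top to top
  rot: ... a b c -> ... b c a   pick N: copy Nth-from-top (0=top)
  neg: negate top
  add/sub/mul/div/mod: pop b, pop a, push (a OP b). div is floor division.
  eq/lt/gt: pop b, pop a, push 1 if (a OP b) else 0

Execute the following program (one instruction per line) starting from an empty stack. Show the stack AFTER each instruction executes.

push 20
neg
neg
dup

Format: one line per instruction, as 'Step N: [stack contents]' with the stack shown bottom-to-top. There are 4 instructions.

Step 1: [20]
Step 2: [-20]
Step 3: [20]
Step 4: [20, 20]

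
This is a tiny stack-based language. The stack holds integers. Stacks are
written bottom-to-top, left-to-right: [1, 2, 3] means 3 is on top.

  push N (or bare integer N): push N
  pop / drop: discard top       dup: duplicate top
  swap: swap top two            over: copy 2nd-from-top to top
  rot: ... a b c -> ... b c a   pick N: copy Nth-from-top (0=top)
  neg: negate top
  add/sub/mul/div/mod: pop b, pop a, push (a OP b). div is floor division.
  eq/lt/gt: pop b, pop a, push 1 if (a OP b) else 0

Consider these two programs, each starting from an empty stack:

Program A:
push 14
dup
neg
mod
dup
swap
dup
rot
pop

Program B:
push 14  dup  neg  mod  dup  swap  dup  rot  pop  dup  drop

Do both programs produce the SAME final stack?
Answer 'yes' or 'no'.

Program A trace:
  After 'push 14': [14]
  After 'dup': [14, 14]
  After 'neg': [14, -14]
  After 'mod': [0]
  After 'dup': [0, 0]
  After 'swap': [0, 0]
  After 'dup': [0, 0, 0]
  After 'rot': [0, 0, 0]
  After 'pop': [0, 0]
Program A final stack: [0, 0]

Program B trace:
  After 'push 14': [14]
  After 'dup': [14, 14]
  After 'neg': [14, -14]
  After 'mod': [0]
  After 'dup': [0, 0]
  After 'swap': [0, 0]
  After 'dup': [0, 0, 0]
  After 'rot': [0, 0, 0]
  After 'pop': [0, 0]
  After 'dup': [0, 0, 0]
  After 'drop': [0, 0]
Program B final stack: [0, 0]
Same: yes

Answer: yes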